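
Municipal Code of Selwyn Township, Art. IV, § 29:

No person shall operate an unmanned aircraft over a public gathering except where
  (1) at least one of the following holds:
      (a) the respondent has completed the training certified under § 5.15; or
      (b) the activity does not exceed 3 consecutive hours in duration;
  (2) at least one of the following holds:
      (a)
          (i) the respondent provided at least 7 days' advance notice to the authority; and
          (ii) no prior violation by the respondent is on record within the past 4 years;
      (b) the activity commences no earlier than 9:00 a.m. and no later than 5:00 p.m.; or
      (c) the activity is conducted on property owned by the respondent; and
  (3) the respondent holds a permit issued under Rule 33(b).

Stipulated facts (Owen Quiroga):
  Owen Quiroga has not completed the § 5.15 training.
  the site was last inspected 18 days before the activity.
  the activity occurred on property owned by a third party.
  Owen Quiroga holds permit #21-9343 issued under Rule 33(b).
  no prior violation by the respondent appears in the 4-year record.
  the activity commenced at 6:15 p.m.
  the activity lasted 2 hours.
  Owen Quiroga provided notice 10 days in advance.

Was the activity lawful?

Yes — lawful.

(a) training certified — not satisfied.
(b) ≤ 3 hrs duration — satisfied.
(1): F OR T → true.
(i) ≥7 days' notice — holds.
(ii) no prior violation — met.
(a) = T AND T = true.
(b) start within hours — not satisfied.
(c) own property — fails.
So (2) is satisfied (T OR F OR F).
(3) holds permit — holds.
Overall = T AND T AND T = true.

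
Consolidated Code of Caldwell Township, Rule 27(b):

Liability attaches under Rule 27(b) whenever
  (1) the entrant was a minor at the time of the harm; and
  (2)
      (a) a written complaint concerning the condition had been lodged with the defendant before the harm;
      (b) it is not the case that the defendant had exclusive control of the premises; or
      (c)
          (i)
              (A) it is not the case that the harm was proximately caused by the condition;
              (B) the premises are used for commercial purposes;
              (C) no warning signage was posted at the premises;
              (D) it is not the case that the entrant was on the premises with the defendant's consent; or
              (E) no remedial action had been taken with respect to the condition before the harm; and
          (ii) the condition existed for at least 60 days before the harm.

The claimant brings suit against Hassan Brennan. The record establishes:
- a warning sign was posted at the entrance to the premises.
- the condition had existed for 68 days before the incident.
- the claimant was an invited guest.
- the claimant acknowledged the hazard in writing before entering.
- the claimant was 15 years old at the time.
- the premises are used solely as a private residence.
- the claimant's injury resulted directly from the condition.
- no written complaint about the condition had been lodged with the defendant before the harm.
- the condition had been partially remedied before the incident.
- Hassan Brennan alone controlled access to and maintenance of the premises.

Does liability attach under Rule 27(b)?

No — not liable.

(1) entrant a minor — holds.
(a) complaint lodged — not satisfied.
(b) not (exclusive control) — not satisfied.
(A) not (proximate cause) — not satisfied.
(B) commercial use — not met.
(C) no signage posted — not satisfied.
(D) not (consent to enter) — fails.
(E) no remedial action — not satisfied.
(i) = F OR F OR F OR F OR F = false.
(ii) condition ≥60 days old — holds.
(c) = F AND T = false.
So (2) is not satisfied (F OR F OR F).
Overall = T AND F = false.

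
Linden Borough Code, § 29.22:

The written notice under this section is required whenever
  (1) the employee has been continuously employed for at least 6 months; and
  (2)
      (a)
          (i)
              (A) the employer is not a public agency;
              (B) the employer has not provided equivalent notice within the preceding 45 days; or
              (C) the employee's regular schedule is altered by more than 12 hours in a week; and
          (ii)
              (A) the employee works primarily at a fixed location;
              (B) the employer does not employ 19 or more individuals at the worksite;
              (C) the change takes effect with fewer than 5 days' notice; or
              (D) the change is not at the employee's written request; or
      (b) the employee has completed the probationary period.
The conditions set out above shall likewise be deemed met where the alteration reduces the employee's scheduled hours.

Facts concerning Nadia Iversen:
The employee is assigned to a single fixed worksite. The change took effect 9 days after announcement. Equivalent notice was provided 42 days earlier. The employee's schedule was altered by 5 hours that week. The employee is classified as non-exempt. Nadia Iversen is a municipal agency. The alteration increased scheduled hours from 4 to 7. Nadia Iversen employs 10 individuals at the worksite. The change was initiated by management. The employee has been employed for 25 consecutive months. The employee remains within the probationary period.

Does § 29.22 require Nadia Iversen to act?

No — not required.

(1) tenure ≥ 6 mo. — met.
(A) not (public agency) — not met.
(B) no recent notice — fails.
(C) schedule shift > 12h — fails.
(i): F OR F OR F → false.
(A) fixed location — satisfied.
(B) not (≥ 19 at site) — satisfied.
(C) < 5 days' notice — fails.
(D) not employee-requested — satisfied.
(ii): T OR T OR F OR T → true.
(a): F AND T → false.
(b) past probation — not met.
So (2) is not satisfied (F OR F).
So Overall is not satisfied (T AND F).
Exception (hours reduced) — not satisfied.
Result: main false OR exception false → false.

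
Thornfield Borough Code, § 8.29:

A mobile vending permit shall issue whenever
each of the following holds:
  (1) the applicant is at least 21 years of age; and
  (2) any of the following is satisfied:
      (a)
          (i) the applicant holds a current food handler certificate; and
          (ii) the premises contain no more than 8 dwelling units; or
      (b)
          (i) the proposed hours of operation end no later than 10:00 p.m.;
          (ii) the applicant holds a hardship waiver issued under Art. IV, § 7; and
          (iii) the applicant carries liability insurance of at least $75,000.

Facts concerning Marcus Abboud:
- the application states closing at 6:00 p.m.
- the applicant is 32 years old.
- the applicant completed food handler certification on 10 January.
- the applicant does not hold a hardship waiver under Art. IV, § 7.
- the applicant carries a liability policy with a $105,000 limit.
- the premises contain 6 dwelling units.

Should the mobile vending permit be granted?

(1) age ≥ 21 — satisfied.
(i) food handler cert. — holds.
(ii) ≤ 8 units — satisfied.
(a): T AND T → true.
(i) closes by 10 p.m. — met.
(ii) hardship waiver — fails.
(iii) insurance ≥ $75,000 — met.
So (b) is not satisfied (T AND F AND T).
(2): T OR F → true.
Overall = T AND T = true.

Yes — granted.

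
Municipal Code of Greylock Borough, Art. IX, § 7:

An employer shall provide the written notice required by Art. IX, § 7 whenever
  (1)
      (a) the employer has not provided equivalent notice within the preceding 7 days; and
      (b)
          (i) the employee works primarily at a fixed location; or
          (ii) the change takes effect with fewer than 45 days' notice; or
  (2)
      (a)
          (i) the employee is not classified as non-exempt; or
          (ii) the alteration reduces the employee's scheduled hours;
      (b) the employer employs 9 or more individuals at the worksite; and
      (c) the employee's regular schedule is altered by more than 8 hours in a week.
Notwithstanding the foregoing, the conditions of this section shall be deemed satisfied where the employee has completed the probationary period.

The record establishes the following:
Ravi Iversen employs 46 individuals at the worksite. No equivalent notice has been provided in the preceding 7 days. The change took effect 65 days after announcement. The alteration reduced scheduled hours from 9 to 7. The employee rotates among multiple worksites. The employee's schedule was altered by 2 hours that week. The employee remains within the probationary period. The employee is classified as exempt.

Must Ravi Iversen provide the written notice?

No — not required.

(a) no recent notice — holds.
(i) fixed location — not satisfied.
(ii) < 45 days' notice — not met.
(b) = F OR F = false.
So (1) is not satisfied (T AND F).
(i) not (non-exempt) — satisfied.
(ii) hours reduced — satisfied.
So (a) is satisfied (T OR T).
(b) ≥ 9 at site — met.
(c) schedule shift > 8h — fails.
(2): T AND T AND F → false.
Overall = F OR F = false.
Exception (past probation) — not satisfied.
Result: main false OR exception false → false.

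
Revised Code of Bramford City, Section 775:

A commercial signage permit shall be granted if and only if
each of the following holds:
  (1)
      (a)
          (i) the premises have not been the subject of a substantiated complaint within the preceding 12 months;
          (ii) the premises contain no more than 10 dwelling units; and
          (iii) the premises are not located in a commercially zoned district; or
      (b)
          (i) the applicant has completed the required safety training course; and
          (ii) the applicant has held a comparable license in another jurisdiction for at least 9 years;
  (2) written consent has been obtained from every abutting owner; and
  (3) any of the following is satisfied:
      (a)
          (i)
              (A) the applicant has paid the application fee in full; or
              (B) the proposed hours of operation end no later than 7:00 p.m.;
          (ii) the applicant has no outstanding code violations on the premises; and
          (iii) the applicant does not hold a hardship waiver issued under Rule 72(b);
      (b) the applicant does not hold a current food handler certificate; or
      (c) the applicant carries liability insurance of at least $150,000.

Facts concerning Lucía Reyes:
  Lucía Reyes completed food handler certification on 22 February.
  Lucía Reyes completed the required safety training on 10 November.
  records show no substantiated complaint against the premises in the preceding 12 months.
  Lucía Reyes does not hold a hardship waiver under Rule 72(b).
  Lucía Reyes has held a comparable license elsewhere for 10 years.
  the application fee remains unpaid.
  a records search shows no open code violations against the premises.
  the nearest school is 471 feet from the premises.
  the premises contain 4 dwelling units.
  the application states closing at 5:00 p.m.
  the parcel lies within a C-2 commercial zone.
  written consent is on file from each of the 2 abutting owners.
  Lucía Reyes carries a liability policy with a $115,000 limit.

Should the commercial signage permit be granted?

Yes — granted.

(i) no complaint in 12 mo. — met.
(ii) ≤ 10 units — met.
(iii) not (commercially zoned) — not met.
(a) = T AND T AND F = false.
(i) safety training — satisfied.
(ii) prior license ≥ 9 yr — met.
(b): T AND T → true.
So (1) is satisfied (F OR T).
(2) all abutters consent — satisfied.
(A) fee paid — not met.
(B) closes by 7 p.m. — met.
(i) = F OR T = true.
(ii) no code violations — holds.
(iii) not (hardship waiver) — satisfied.
(a) = T AND T AND T = true.
(b) not (food handler cert.) — not satisfied.
(c) insurance ≥ $150,000 — fails.
(3): T OR F OR F → true.
Overall: T AND T AND T → true.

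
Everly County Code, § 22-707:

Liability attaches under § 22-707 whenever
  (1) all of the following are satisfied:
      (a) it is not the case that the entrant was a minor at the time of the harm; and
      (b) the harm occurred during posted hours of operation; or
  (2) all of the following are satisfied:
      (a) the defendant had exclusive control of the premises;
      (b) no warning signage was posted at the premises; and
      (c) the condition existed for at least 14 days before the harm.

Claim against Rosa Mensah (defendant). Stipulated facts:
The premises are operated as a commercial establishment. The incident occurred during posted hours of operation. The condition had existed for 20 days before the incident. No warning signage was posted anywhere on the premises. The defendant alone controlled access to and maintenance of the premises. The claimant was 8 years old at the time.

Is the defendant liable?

(a) not (entrant a minor) — not met.
(b) during posted hours — satisfied.
(1) = F AND T = false.
(a) exclusive control — satisfied.
(b) no signage posted — met.
(c) condition ≥14 days old — holds.
(2) = T AND T AND T = true.
So Overall is satisfied (F OR T).

Yes — liable.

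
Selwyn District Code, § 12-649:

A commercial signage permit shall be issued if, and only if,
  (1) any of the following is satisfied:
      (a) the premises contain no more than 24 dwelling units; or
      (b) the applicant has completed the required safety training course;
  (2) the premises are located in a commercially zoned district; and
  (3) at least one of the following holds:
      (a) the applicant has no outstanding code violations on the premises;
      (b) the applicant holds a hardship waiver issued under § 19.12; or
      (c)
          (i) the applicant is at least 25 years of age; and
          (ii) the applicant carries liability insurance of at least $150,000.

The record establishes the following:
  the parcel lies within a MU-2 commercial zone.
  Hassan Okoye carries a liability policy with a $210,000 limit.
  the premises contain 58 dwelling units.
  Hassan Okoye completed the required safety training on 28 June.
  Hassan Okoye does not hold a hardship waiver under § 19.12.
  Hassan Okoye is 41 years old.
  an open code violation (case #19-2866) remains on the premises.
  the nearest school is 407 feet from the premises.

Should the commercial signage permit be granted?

(a) ≤ 24 units — not satisfied.
(b) safety training — holds.
(1): F OR T → true.
(2) commercially zoned — satisfied.
(a) no code violations — fails.
(b) hardship waiver — fails.
(i) age ≥ 25 — met.
(ii) insurance ≥ $150,000 — holds.
(c) = T AND T = true.
(3) = F OR F OR T = true.
So Overall is satisfied (T AND T AND T).

Yes — granted.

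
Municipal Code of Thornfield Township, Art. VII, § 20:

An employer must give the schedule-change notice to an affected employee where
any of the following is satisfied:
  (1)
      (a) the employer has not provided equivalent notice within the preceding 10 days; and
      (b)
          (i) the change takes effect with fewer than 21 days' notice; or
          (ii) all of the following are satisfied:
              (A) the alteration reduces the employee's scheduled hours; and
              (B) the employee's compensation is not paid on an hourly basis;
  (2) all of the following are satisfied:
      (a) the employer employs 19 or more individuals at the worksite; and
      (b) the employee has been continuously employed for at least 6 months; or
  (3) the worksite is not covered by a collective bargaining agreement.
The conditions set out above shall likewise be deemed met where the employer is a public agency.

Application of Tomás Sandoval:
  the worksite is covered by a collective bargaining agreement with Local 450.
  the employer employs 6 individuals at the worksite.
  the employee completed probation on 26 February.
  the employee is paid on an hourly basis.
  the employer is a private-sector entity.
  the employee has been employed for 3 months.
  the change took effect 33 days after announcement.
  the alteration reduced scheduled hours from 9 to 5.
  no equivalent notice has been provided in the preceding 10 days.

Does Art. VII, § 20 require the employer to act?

(a) no recent notice — satisfied.
(i) < 21 days' notice — fails.
(A) hours reduced — met.
(B) not (hourly-paid) — not satisfied.
(ii) = T AND F = false.
So (b) is not satisfied (F OR F).
So (1) is not satisfied (T AND F).
(a) ≥ 19 at site — not satisfied.
(b) tenure ≥ 6 mo. — not satisfied.
So (2) is not satisfied (F AND F).
(3) no CBA — not met.
Overall = F OR F OR F = false.
Exception (public agency) — not satisfied.
Result: main false OR exception false → false.

No — not required.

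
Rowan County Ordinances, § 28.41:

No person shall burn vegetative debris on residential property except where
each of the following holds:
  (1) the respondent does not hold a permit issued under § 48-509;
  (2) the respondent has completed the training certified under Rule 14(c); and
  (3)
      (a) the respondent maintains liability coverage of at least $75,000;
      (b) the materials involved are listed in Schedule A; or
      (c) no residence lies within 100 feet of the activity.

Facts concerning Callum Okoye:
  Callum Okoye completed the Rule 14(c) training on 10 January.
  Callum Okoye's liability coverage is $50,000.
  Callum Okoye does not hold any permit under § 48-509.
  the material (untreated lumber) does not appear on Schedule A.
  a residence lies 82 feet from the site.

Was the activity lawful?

No — unlawful.

(1) not (holds permit) — holds.
(2) training certified — satisfied.
(a) coverage ≥ $75,000 — fails.
(b) Schedule A material — not satisfied.
(c) no residence in 100 ft — fails.
(3): F OR F OR F → false.
Overall: T AND T AND F → false.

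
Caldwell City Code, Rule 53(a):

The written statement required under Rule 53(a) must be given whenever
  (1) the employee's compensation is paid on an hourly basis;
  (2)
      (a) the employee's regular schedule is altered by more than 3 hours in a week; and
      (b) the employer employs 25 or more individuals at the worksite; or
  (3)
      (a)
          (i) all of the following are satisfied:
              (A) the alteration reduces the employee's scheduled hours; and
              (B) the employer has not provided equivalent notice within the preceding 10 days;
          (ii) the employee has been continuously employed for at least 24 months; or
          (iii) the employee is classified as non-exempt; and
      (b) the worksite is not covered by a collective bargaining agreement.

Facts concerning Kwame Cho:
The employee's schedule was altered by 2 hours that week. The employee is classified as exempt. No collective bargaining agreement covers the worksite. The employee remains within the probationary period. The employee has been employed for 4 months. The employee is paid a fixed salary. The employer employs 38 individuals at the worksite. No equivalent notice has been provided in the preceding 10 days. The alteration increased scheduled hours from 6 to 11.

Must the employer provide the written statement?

(1) hourly-paid — not met.
(a) schedule shift > 3h — fails.
(b) ≥ 25 at site — holds.
(2): F AND T → false.
(A) hours reduced — fails.
(B) no recent notice — holds.
(i): F AND T → false.
(ii) tenure ≥ 24 mo. — fails.
(iii) non-exempt — fails.
(a): F OR F OR F → false.
(b) no CBA — satisfied.
(3): F AND T → false.
Overall = F OR F OR F = false.

No — not required.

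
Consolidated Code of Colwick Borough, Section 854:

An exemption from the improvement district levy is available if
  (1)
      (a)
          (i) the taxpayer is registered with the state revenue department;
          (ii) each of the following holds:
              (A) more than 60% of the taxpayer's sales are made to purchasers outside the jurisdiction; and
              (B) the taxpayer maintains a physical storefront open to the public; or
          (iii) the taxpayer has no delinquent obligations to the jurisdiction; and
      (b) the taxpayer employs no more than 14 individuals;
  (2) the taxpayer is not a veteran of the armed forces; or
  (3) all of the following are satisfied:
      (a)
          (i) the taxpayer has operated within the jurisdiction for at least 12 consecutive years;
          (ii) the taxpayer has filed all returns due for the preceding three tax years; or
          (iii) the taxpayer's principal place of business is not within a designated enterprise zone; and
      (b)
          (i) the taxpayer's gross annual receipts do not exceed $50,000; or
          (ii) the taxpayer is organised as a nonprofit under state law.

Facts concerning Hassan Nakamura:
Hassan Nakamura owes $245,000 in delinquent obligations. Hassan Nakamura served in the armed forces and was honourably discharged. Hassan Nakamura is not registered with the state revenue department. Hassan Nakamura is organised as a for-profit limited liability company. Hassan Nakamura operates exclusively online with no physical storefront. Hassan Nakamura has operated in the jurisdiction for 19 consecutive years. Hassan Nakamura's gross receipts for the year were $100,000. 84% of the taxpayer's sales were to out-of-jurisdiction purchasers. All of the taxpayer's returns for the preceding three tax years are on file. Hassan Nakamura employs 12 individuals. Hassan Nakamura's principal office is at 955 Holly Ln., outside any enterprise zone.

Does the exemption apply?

(i) state-registered — fails.
(A) >60% out-of-jur. sales — satisfied.
(B) has storefront — fails.
(ii) = T AND F = false.
(iii) no delinquency — fails.
(a): F OR F OR F → false.
(b) ≤ 14 employees — holds.
So (1) is not satisfied (F AND T).
(2) not (veteran) — not met.
(i) ≥ 12 yrs in jurisdiction — satisfied.
(ii) returns current — satisfied.
(iii) not (in enterprise zone) — satisfied.
(a): T OR T OR T → true.
(i) receipts ≤ $50,000 — fails.
(ii) nonprofit — not satisfied.
(b): F OR F → false.
(3) = T AND F = false.
Overall: F OR F OR F → false.

No — not exempt.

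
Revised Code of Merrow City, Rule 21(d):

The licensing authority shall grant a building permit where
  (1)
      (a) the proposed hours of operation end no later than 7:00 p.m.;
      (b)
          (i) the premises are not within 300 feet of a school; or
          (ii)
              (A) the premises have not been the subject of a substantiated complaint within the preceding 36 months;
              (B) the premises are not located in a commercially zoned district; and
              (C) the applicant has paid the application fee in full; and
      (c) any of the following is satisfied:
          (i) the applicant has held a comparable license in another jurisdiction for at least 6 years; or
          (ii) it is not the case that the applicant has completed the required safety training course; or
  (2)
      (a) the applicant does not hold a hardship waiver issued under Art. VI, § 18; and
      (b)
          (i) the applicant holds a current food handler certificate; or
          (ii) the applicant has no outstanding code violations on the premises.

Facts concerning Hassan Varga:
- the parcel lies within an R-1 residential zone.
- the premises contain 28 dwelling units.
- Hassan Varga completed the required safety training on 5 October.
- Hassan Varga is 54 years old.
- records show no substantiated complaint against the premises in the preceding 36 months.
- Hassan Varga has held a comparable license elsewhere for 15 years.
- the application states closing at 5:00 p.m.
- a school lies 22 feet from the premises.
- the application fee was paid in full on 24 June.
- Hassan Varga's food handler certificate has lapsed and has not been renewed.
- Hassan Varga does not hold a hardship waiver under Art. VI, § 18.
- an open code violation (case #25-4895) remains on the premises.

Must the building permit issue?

(a) closes by 7 p.m. — satisfied.
(i) ≥300 ft from school — not met.
(A) no complaint in 36 mo. — met.
(B) not (commercially zoned) — met.
(C) fee paid — holds.
(ii) = T AND T AND T = true.
So (b) is satisfied (F OR T).
(i) prior license ≥ 6 yr — met.
(ii) not (safety training) — not satisfied.
So (c) is satisfied (T OR F).
(1): T AND T AND T → true.
(a) not (hardship waiver) — satisfied.
(i) food handler cert. — fails.
(ii) no code violations — fails.
(b) = F OR F = false.
(2) = T AND F = false.
Overall: T OR F → true.

Yes — granted.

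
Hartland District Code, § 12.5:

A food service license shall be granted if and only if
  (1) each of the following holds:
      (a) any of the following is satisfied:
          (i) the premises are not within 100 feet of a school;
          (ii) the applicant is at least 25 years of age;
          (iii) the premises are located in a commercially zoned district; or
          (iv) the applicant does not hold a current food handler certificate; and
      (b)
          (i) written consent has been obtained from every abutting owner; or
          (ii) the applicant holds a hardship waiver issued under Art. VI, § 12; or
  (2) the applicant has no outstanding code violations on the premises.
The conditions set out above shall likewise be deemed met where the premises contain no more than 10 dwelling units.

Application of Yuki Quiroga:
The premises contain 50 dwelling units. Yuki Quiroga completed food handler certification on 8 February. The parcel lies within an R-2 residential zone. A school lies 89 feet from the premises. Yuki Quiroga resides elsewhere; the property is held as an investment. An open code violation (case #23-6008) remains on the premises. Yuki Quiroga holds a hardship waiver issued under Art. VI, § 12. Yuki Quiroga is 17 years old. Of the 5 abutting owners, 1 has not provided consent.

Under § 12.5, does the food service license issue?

(i) ≥100 ft from school — not met.
(ii) age ≥ 25 — not met.
(iii) commercially zoned — not met.
(iv) not (food handler cert.) — fails.
(a) = F OR F OR F OR F = false.
(i) all abutters consent — not satisfied.
(ii) hardship waiver — met.
So (b) is satisfied (F OR T).
(1): F AND T → false.
(2) no code violations — not met.
Overall: F OR F → false.
Exception (≤ 10 units) — not satisfied.
Result: main false OR exception false → false.

No — denied.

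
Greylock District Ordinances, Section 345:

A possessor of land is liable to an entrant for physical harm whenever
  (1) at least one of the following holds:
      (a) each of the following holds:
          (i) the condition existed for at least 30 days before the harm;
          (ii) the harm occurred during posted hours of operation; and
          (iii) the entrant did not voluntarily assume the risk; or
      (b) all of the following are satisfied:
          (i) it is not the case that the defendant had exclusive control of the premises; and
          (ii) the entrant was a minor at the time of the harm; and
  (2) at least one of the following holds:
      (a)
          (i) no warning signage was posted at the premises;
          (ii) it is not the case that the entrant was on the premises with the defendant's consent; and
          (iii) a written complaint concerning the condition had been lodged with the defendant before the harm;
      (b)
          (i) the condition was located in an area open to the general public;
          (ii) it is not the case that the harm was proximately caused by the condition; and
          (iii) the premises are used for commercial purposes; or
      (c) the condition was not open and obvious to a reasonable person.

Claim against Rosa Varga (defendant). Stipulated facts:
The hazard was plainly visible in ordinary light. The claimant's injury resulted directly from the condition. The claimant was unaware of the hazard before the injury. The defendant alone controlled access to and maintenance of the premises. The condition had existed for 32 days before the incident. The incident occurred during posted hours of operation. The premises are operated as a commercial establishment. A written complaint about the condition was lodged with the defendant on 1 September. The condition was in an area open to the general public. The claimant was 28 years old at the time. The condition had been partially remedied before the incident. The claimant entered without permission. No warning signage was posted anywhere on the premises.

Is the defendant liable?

Yes — liable.

(i) condition ≥30 days old — satisfied.
(ii) during posted hours — met.
(iii) no assumed risk — met.
So (a) is satisfied (T AND T AND T).
(i) not (exclusive control) — fails.
(ii) entrant a minor — not met.
(b): F AND F → false.
(1): T OR F → true.
(i) no signage posted — met.
(ii) not (consent to enter) — satisfied.
(iii) complaint lodged — satisfied.
(a) = T AND T AND T = true.
(i) public area — met.
(ii) not (proximate cause) — not satisfied.
(iii) commercial use — satisfied.
So (b) is not satisfied (T AND F AND T).
(c) not open/obvious — not satisfied.
(2) = T OR F OR F = true.
So Overall is satisfied (T AND T).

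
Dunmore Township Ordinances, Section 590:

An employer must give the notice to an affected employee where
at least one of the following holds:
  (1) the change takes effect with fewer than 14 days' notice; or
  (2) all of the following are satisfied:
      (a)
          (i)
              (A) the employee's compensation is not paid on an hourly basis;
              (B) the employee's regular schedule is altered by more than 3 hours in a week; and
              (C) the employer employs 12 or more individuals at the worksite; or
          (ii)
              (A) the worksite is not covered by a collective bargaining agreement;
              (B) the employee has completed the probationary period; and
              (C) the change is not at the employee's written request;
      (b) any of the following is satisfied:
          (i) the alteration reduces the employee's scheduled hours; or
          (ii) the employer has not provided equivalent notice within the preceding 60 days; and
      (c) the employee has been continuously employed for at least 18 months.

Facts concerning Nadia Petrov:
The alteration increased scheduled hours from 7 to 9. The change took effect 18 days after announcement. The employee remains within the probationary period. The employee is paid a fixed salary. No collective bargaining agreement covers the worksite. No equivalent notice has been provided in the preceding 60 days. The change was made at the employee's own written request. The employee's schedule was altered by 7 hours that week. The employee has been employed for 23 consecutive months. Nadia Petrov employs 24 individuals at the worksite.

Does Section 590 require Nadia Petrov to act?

Yes — required.

(1) < 14 days' notice — not satisfied.
(A) not (hourly-paid) — holds.
(B) schedule shift > 3h — met.
(C) ≥ 12 at site — satisfied.
(i) = T AND T AND T = true.
(A) no CBA — satisfied.
(B) past probation — not satisfied.
(C) not employee-requested — not met.
(ii) = T AND F AND F = false.
(a): T OR F → true.
(i) hours reduced — not met.
(ii) no recent notice — met.
So (b) is satisfied (F OR T).
(c) tenure ≥ 18 mo. — holds.
So (2) is satisfied (T AND T AND T).
Overall: F OR T → true.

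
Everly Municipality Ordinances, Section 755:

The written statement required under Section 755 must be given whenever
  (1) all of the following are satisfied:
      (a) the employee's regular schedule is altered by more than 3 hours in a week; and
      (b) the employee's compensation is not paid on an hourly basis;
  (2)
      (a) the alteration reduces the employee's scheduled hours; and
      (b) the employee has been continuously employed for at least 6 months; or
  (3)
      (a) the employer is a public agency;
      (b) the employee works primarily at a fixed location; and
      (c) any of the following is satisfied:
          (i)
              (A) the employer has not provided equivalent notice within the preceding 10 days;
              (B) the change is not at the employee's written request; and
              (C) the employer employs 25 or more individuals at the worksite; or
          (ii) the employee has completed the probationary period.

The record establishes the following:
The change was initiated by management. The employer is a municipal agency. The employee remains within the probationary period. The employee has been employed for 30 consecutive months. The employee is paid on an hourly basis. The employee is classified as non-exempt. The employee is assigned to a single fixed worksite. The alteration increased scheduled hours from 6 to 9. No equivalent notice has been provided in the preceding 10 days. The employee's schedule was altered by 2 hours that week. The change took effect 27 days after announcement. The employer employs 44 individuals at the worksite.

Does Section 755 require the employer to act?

(a) schedule shift > 3h — not satisfied.
(b) not (hourly-paid) — not satisfied.
(1) = F AND F = false.
(a) hours reduced — not satisfied.
(b) tenure ≥ 6 mo. — holds.
(2) = F AND T = false.
(a) public agency — satisfied.
(b) fixed location — satisfied.
(A) no recent notice — satisfied.
(B) not employee-requested — holds.
(C) ≥ 25 at site — holds.
So (i) is satisfied (T AND T AND T).
(ii) past probation — not met.
(c): T OR F → true.
(3) = T AND T AND T = true.
Overall: F OR F OR T → true.

Yes — required.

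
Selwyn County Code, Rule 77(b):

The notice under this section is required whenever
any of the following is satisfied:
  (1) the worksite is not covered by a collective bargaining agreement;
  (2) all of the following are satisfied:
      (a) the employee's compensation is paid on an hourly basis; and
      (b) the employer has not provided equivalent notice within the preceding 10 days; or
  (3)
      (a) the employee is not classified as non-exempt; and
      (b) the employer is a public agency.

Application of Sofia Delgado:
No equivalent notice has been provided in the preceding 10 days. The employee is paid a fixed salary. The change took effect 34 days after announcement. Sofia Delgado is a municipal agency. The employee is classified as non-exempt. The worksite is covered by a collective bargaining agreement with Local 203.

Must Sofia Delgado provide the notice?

No — not required.

(1) no CBA — not met.
(a) hourly-paid — fails.
(b) no recent notice — satisfied.
(2) = F AND T = false.
(a) not (non-exempt) — fails.
(b) public agency — met.
(3): F AND T → false.
Overall = F OR F OR F = false.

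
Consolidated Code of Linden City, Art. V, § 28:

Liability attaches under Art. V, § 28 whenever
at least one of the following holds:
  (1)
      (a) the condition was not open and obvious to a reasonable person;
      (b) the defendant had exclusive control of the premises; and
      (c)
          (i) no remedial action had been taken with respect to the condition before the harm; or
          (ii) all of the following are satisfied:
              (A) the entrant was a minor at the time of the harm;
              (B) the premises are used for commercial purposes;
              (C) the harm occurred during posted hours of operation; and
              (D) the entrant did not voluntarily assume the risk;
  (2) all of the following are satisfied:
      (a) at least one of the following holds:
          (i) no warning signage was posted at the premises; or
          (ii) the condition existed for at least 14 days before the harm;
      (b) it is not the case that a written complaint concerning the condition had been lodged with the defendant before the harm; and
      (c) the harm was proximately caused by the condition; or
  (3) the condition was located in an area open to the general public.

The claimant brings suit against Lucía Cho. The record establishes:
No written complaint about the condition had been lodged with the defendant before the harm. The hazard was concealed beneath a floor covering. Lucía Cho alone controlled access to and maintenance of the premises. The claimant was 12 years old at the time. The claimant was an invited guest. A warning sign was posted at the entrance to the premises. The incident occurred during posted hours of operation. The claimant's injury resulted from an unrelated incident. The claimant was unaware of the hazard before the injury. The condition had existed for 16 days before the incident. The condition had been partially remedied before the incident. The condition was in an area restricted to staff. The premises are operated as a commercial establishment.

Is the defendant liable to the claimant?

(a) not open/obvious — holds.
(b) exclusive control — met.
(i) no remedial action — not met.
(A) entrant a minor — holds.
(B) commercial use — satisfied.
(C) during posted hours — satisfied.
(D) no assumed risk — met.
So (ii) is satisfied (T AND T AND T AND T).
So (c) is satisfied (F OR T).
(1) = T AND T AND T = true.
(i) no signage posted — not satisfied.
(ii) condition ≥14 days old — holds.
(a): F OR T → true.
(b) not (complaint lodged) — holds.
(c) proximate cause — fails.
(2) = T AND T AND F = false.
(3) public area — fails.
So Overall is satisfied (T OR F OR F).

Yes — liable.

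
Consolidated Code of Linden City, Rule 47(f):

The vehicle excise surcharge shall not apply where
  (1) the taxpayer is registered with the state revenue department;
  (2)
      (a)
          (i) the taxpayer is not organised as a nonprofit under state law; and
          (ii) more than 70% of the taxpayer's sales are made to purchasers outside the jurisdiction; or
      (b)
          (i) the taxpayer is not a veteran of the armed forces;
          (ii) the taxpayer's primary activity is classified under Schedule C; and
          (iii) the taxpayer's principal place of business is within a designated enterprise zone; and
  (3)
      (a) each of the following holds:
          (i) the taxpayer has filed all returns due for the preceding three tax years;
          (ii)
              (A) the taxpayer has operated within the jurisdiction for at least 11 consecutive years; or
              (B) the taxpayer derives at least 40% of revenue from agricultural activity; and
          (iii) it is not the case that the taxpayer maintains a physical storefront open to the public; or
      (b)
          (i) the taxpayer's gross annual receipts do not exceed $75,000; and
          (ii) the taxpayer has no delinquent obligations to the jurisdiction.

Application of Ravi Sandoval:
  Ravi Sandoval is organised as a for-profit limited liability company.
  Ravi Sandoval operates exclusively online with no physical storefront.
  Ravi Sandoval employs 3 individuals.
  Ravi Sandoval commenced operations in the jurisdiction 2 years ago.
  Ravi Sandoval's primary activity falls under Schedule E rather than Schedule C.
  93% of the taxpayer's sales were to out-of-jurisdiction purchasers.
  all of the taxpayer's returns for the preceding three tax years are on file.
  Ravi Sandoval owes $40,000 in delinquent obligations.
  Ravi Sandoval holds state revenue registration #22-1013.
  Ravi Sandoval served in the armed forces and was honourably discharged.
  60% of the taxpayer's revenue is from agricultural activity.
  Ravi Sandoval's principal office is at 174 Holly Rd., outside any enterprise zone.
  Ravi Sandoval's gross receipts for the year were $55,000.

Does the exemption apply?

Yes — exempt.

(1) state-registered — satisfied.
(i) not (nonprofit) — satisfied.
(ii) >70% out-of-jur. sales — met.
(a) = T AND T = true.
(i) not (veteran) — not met.
(ii) Schedule C activity — fails.
(iii) in enterprise zone — not met.
(b) = F AND F AND F = false.
So (2) is satisfied (T OR F).
(i) returns current — holds.
(A) ≥ 11 yrs in jurisdiction — not met.
(B) ≥40% agricultural — holds.
So (ii) is satisfied (F OR T).
(iii) not (has storefront) — satisfied.
(a) = T AND T AND T = true.
(i) receipts ≤ $75,000 — met.
(ii) no delinquency — not met.
(b): T AND F → false.
(3): T OR F → true.
Overall = T AND T AND T = true.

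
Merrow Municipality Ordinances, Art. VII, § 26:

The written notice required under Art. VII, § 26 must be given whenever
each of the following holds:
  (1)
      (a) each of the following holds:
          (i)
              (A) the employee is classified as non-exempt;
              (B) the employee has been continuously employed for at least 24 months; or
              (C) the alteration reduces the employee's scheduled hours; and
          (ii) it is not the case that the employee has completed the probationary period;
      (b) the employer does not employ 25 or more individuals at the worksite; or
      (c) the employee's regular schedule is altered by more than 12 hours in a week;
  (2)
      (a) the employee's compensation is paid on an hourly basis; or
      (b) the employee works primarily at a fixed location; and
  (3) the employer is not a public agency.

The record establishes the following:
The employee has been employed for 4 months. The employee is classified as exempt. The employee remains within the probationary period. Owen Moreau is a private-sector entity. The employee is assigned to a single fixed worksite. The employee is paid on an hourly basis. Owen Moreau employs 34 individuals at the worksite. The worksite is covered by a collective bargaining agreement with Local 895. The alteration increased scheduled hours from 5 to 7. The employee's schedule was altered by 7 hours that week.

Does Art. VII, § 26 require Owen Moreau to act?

(A) non-exempt — not satisfied.
(B) tenure ≥ 24 mo. — not met.
(C) hours reduced — not satisfied.
So (i) is not satisfied (F OR F OR F).
(ii) not (past probation) — holds.
(a): F AND T → false.
(b) not (≥ 25 at site) — not met.
(c) schedule shift > 12h — not satisfied.
So (1) is not satisfied (F OR F OR F).
(a) hourly-paid — met.
(b) fixed location — satisfied.
So (2) is satisfied (T OR T).
(3) not (public agency) — holds.
So Overall is not satisfied (F AND T AND T).

No — not required.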